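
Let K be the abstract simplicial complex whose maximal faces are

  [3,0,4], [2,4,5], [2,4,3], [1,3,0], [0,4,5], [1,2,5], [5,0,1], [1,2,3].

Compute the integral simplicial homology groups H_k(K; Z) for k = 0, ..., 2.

Order the vertices as 0 < 1 < 2 < 3 < 4 < 5. Listing each simplex with vertices in this order, K has dimension 2 with simplices:

  0-simplices (6): [0], [1], [2], [3], [4], [5]
  1-simplices (12): [0,1], [0,3], [0,4], [0,5], [1,2], [1,3], [1,5], [2,3], [2,4], [2,5], [3,4], [4,5]
  2-simplices (8): [0,1,3], [0,1,5], [0,3,4], [0,4,5], [1,2,3], [1,2,5], [2,3,4], [2,4,5]

giving chain groups C_0 ≅ Z^6, C_1 ≅ Z^12, C_2 ≅ Z^8.

The boundary map ∂_1: C_1 → C_0 sends each edge [p,q] (with p < q) to q − p.
This gives a 6×12 integer matrix of rank 5; reducing to Smith normal form yields diagonal entries (1,1,1,1,1).

Boundary ∂_2: C_2 → C_1 sends each 2-simplex [p,q,r] to [q,r] − [p,r] + [p,q]. For instance
  ∂[1,2,3] = [2,3] − [1,3] + [1,2],
  ∂[0,4,5] = [4,5] − [0,5] + [0,4].
The 12×8 boundary matrix has rank 7 and Smith normal form diag(1,1,1,1,1,1,1).

Computing H_k = (kernel of ∂_k) / (image of ∂_{k+1}):

  H_0: rank C_0 − rank ∂_1 = 6 − 5 = 1, and the invariant factors of ∂_1 are all 1, so H_0 = Z.
  H_1: rank ker ∂_1 − rank ∂_2 = (12 − 5) − 7 = 0, and the invariant factors of ∂_2 are all 1, so H_1 = 0.
  H_2: rank ker ∂_2 − rank ∂_3 = (8 − 7) − 0 = 1, and there is no ∂_3, so H_2 = Z.

H_0 = Z,  H_1 = 0,  H_2 = Z.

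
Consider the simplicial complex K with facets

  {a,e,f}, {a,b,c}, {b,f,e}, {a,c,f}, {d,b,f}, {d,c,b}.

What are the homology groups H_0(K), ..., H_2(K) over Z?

H_0 = Z,  H_1 = Z,  H_2 = 0.

Order the vertices as a < b < c < d < e < f. Listing each simplex with vertices in this order, K has dimension 2 with simplices:

  0-simplices (6): a, b, c, d, e, f
  1-simplices (12): ab, ac, ae, af, bc, bd, be, bf, cd, cf, df, ef
  2-simplices (6): abc, acf, aef, bcd, bdf, bef

so the chain groups are C_0 ≅ Z^6, C_1 ≅ Z^12, C_2 ≅ Z^6.

The boundary map ∂_1: C_1 → C_0 sends each edge [p,q] (with p < q) to q − p.
The resulting 6×12 matrix has rank 5, and its Smith normal form has invariant factors (1,1,1,1,1).

Boundary ∂_2: C_2 → C_1 acts by ∂[p,q,r] = [q,r] − [p,r] + [p,q]. For instance
  ∂abc = bc − ac + ab,
  ∂aef = ef − af + ae.
As a 12×6 matrix over Z this has rank 6, with invariant factors (1,1,1,1,1,1).

Computing H_k = (kernel of ∂_k) / (image of ∂_{k+1}):

  H_0: rank C_0 − rank ∂_1 = 6 − 5 = 1, and the invariant factors of ∂_1 are all 1, so H_0 ≅ Z.
  H_1: rank ker ∂_1 − rank ∂_2 = (12 − 5) − 6 = 1, and the invariant factors of ∂_2 are all 1, so H_1 ≅ Z.
  H_2: rank ker ∂_2 − rank ∂_3 = (6 − 6) − 0 = 0, and there is no ∂_3, so H_2 ≅ 0.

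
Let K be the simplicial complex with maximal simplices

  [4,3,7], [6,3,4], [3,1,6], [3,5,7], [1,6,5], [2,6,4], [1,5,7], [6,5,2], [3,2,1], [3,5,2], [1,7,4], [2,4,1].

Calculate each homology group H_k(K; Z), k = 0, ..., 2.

H_0 = Z,  H_1 = Z/2,  H_2 = 0.

Fix the vertex order 1 < 2 < 3 < 4 < 5 < 6 < 7 and write every simplex with vertices in increasing order. Then dim K = 2 and the simplices of K are:

  0-simplices (7): [1], [2], [3], [4], [5], [6], [7]
  1-simplices (18): [1,2], [1,3], [1,4], [1,5], [1,6], [1,7], [2,3], [2,4], [2,5], [2,6], [3,4], [3,5], [3,6], [3,7], [4,6], [4,7], [5,6], [5,7]
  2-simplices (12): [1,2,3], [1,2,4], [1,3,6], [1,4,7], [1,5,6], [1,5,7], [2,3,5], [2,4,6], [2,5,6], [3,4,6], [3,4,7], [3,5,7]

Hence C_0 ≅ Z^7, C_1 ≅ Z^18, C_2 ≅ Z^12.

The boundary map ∂_1: C_1 → C_0 is given by ∂[p,q] = [q] − [p]. For instance
  ∂[5,7] = [7] − [5].
The 7×18 boundary matrix has rank 6 and Smith normal form diag(1,1,1,1,1,1).

The boundary map ∂_2: C_2 → C_1 acts by ∂[p,q,r] = [q,r] − [p,r] + [p,q]. For instance
  ∂[3,4,7] = [4,7] − [3,7] + [3,4],
  ∂[2,5,6] = [5,6] − [2,6] + [2,5].
The 18×12 boundary matrix has rank 12 and Smith normal form diag(1,1,1,1,1,1,1,1,1,1,1,2).

From H_k ≅ ker(∂_k) / im(∂_{k+1}) we obtain:

  H_0: rank C_0 − rank ∂_1 = 7 − 6 = 1, and the invariant factors of ∂_1 are all 1, so H_0 ≅ Z.
  H_1: rank ker ∂_1 − rank ∂_2 = (18 − 6) − 12 = 0, and ∂_2 has invariant factor 2 > 1, so H_1 ≅ Z/2.
  H_2: rank ker ∂_2 − rank ∂_3 = (12 − 12) − 0 = 0, and there is no ∂_3, so H_2 ≅ 0.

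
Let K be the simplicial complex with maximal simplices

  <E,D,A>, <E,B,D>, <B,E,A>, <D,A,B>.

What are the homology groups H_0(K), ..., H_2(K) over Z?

Take the total order A < B < D < E on the vertex set. Then K (dimension 2) consists of the simplices:

  0-simplices (4): A, B, D, E
  1-simplices (6): AB, AD, AE, BD, BE, DE
  2-simplices (4): ABD, ABE, ADE, BDE

Hence C_0 ≅ Z^4, C_1 ≅ Z^6, C_2 ≅ Z^4.

∂_1: C_1 → C_0 maps an edge to its endpoints' difference, ∂[p,q] = q − p. For instance
  ∂BE = E − B.
The resulting 4×6 matrix has rank 3, and its Smith normal form has invariant factors (1,1,1).

The boundary map ∂_2: C_2 → C_1 sends each 2-simplex [p,q,r] to [q,r] − [p,r] + [p,q]. For instance
  ∂ABE = BE − AE + AB,
  ∂ADE = DE − AE + AD.
This gives a 6×4 integer matrix of rank 3; reducing to Smith normal form yields diagonal entries (1,1,1).

Computing H_k = (kernel of ∂_k) / (image of ∂_{k+1}):

  H_0: rank C_0 − rank ∂_1 = 4 − 3 = 1, and the invariant factors of ∂_1 are all 1, so H_0 ≅ Z.
  H_1: rank ker ∂_1 − rank ∂_2 = (6 − 3) − 3 = 0, and the invariant factors of ∂_2 are all 1, so H_1 ≅ 0.
  H_2: rank ker ∂_2 − rank ∂_3 = (4 − 3) − 0 = 1, and there is no ∂_3, so H_2 ≅ Z.

H_0 = Z,  H_1 = 0,  H_2 = Z.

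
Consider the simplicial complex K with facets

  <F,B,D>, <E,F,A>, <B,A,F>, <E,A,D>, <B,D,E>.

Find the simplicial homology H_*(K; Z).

Take the total order A < B < D < E < F on the vertex set. Then K (dimension 2) consists of the simplices:

  0-simplices (5): A, B, D, E, F
  1-simplices (10): AB, AD, AE, AF, BD, BE, BF, DE, DF, EF
  2-simplices (5): ABF, ADE, AEF, BDE, BDF

Hence C_0 ≅ Z^5, C_1 ≅ Z^10, C_2 ≅ Z^5.

The boundary map ∂_1: C_1 → C_0 is given by ∂[p,q] = [q] − [p].
The 5×10 boundary matrix has rank 4 and Smith normal form diag(1,1,1,1).

∂_2: C_2 → C_1 maps a triangle to the signed sum of its edges. For instance
  ∂ABF = BF − AF + AB,
  ∂BDF = DF − BF + BD.
The 10×5 boundary matrix has rank 5 and Smith normal form diag(1,1,1,1,1).

Now H_k = ker ∂_k / im ∂_{k+1}, so:

  H_0: rank C_0 − rank ∂_1 = 5 − 4 = 1, and the invariant factors of ∂_1 are all 1, so H_0 = Z.
  H_1: rank ker ∂_1 − rank ∂_2 = (10 − 4) − 5 = 1, and the invariant factors of ∂_2 are all 1, so H_1 = Z.
  H_2: rank ker ∂_2 − rank ∂_3 = (5 − 5) − 0 = 0, and there is no ∂_3, so H_2 = 0.

As a check, the Euler characteristic is 5 − 10 + 5 = 0, which agrees with 1 − 1 + 0 = 0.

H_0 ≅ Z,  H_1 ≅ Z,  H_2 = 0.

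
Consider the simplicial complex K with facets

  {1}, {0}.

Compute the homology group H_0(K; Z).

Fix the vertex order 0 < 1 and write every simplex with vertices in increasing order. Then dim K = 0 and the simplices of K are:

  0-simplices (2): [0], [1]

so the chain groups are C_0 ≅ Z^2.

Now H_k = ker ∂_k / im ∂_{k+1}, so:

  H_0: rank C_0 − rank ∂_1 = 2 − 0 = 2, and there is no ∂_1, so H_0 = Z^2.

H_0 ≅ Z^2.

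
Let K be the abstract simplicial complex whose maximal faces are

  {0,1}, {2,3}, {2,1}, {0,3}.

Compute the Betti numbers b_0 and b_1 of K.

Take the total order 0 < 1 < 2 < 3 on the vertex set. Then K (dimension 1) consists of the simplices:

  0-simplices (4): [0], [1], [2], [3]
  1-simplices (4): [0,1], [0,3], [1,2], [2,3]

giving chain groups C_0 ≅ Z^4, C_1 ≅ Z^4.

Boundary ∂_1: C_1 → C_0 maps an edge to its endpoints' difference, ∂[p,q] = q − p.
The resulting 4×4 matrix has rank 3, and its Smith normal form has invariant factors (1,1,1).

Computing H_k = (kernel of ∂_k) / (image of ∂_{k+1}):

  H_0: rank C_0 − rank ∂_1 = 4 − 3 = 1, and the invariant factors of ∂_1 are all 1, so H_0 ≅ Z.
  H_1: rank ker ∂_1 − rank ∂_2 = (4 − 3) − 0 = 1, and there is no ∂_2, so H_1 ≅ Z.

Hence the Betti numbers are b_0 = 1, b_1 = 1.

b_0 = 1, b_1 = 1.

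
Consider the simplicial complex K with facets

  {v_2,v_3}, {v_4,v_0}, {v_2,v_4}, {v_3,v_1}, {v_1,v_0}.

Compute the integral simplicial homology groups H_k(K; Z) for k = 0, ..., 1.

H_0 = Z,  H_1 = Z.

Fix the vertex order v_0 < v_1 < v_2 < v_3 < v_4 and write every simplex with vertices in increasing order. Then dim K = 1 and the simplices of K are:

  0-simplices (5): [v_0], [v_1], [v_2], [v_3], [v_4]
  1-simplices (5): [v_0,v_1], [v_0,v_4], [v_1,v_3], [v_2,v_3], [v_2,v_4]

so the chain groups are C_0 ≅ Z^5, C_1 ≅ Z^5.

Boundary ∂_1: C_1 → C_0 maps an edge to its endpoints' difference, ∂[p,q] = q − p. For instance
  ∂[v_0,v_1] = [v_1] − [v_0].
The resulting 5×5 matrix has rank 4, and its Smith normal form has invariant factors (1,1,1,1).

Reading off H_k = ker ∂_k / im ∂_{k+1}:

  H_0: rank C_0 − rank ∂_1 = 5 − 4 = 1, and the invariant factors of ∂_1 are all 1, so H_0 ≅ Z.
  H_1: rank ker ∂_1 − rank ∂_2 = (5 − 4) − 0 = 1, and there is no ∂_2, so H_1 ≅ Z.

As a check, the Euler characteristic is 5 − 5 = 0, which agrees with 1 − 1 = 0.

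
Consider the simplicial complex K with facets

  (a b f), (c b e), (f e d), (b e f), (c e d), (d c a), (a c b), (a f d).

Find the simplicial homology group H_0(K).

H_0 ≅ Z.

Order the vertices as a < b < c < d < e < f. Listing each simplex with vertices in this order, K has dimension 2 with simplices:

  0-simplices (6): a, b, c, d, e, f
  1-simplices (12): ab, ac, ad, af, bc, be, bf, cd, ce, de, df, ef
  2-simplices (8): abc, abf, acd, adf, bce, bef, cde, def

so the chain groups are C_0 ≅ Z^6, C_1 ≅ Z^12, C_2 ≅ Z^8.

∂_1: C_1 → C_0 sends each edge [p,q] (with p < q) to q − p. For instance
  ∂bc = c − b.
As a 6×12 matrix over Z this has rank 5, with invariant factors (1,1,1,1,1).

∂_2: C_2 → C_1 acts by ∂[p,q,r] = [q,r] − [p,r] + [p,q]. For instance
  ∂abc = bc − ac + ab,
  ∂bef = ef − bf + be.
As a 12×8 matrix over Z this has rank 7, with invariant factors (1,1,1,1,1,1,1).

From H_k ≅ ker(∂_k) / im(∂_{k+1}) we obtain:

  H_0: rank C_0 − rank ∂_1 = 6 − 5 = 1, and the invariant factors of ∂_1 are all 1, so H_0 = Z.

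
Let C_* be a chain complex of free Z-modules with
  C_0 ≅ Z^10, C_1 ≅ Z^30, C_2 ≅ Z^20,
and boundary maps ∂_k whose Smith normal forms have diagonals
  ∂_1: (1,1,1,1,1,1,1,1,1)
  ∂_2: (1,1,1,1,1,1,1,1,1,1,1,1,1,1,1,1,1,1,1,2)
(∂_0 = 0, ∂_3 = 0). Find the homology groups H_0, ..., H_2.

H_0: b_0 = 10 − 0 − 9 = 1; torsion from ∂_1 factors > 1: none. So H_0 = Z.
H_1: b_1 = 30 − 9 − 20 = 1; torsion from ∂_2 factors > 1: [2]. So H_1 = Z ⊕ Z/2.
H_2: b_2 = 20 − 20 − 0 = 0; torsion from ∂_3 factors > 1: none. So H_2 = 0.

H_0 = Z,  H_1 = Z ⊕ Z/2,  H_2 = 0.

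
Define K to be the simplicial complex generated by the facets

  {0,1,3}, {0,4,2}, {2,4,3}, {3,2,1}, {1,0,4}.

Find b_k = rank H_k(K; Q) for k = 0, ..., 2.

b_0 = 1, b_1 = 1, b_2 = 0.

Fix the vertex order 0 < 1 < 2 < 3 < 4 and write every simplex with vertices in increasing order. Then dim K = 2 and the simplices of K are:

  0-simplices (5): [0], [1], [2], [3], [4]
  1-simplices (10): [0,1], [0,2], [0,3], [0,4], [1,2], [1,3], [1,4], [2,3], [2,4], [3,4]
  2-simplices (5): [0,1,3], [0,1,4], [0,2,4], [1,2,3], [2,3,4]

Hence C_0 ≅ Z^5, C_1 ≅ Z^10, C_2 ≅ Z^5.

The boundary map ∂_1: C_1 → C_0 sends each edge [p,q] (with p < q) to q − p. For instance
  ∂[3,4] = [4] − [3].
As a 5×10 matrix over Z this has rank 4, with invariant factors (1,1,1,1).

The boundary map ∂_2: C_2 → C_1 sends each 2-simplex [p,q,r] to [q,r] − [p,r] + [p,q]. For instance
  ∂[0,2,4] = [2,4] − [0,4] + [0,2],
  ∂[0,1,3] = [1,3] − [0,3] + [0,1].
As a 10×5 matrix over Z this has rank 5, with invariant factors (1,1,1,1,1).

Computing H_k = (kernel of ∂_k) / (image of ∂_{k+1}):

  H_0: rank C_0 − rank ∂_1 = 5 − 4 = 1, and the invariant factors of ∂_1 are all 1, so H_0 ≅ Z.
  H_1: rank ker ∂_1 − rank ∂_2 = (10 − 4) − 5 = 1, and the invariant factors of ∂_2 are all 1, so H_1 ≅ Z.
  H_2: rank ker ∂_2 − rank ∂_3 = (5 − 5) − 0 = 0, and there is no ∂_3, so H_2 ≅ 0.

Hence the Betti numbers are b_0 = 1, b_1 = 1, b_2 = 0.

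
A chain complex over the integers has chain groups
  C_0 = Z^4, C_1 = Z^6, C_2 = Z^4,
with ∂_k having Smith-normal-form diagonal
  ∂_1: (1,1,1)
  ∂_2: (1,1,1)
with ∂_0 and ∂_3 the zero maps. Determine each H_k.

H_0: b_0 = 4 − 0 − 3 = 1; torsion from ∂_1 factors > 1: none. So H_0 ≅ Z.
H_1: b_1 = 6 − 3 − 3 = 0; torsion from ∂_2 factors > 1: none. So H_1 ≅ 0.
H_2: b_2 = 4 − 3 − 0 = 1; torsion from ∂_3 factors > 1: none. So H_2 ≅ Z.

H_0 ≅ Z,  H_1 = 0,  H_2 ≅ Z.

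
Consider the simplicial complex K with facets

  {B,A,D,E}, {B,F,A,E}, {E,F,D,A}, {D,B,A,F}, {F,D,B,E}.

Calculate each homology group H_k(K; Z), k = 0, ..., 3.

H_0 ≅ Z,  H_1 = 0,  H_2 = 0,  H_3 ≅ Z.

We work with the vertex ordering A < B < D < E < F. The simplices of K, each written with vertices in increasing order, are:

  0-simplices (5): A, B, D, E, F
  1-simplices (10): AB, AD, AE, AF, BD, BE, BF, DE, DF, EF
  2-simplices (10): ABD, ABE, ABF, ADE, ADF, AEF, BDE, BDF, BEF, DEF
  3-simplices (5): ABDE, ABDF, ABEF, ADEF, BDEF

giving chain groups C_0 ≅ Z^5, C_1 ≅ Z^10, C_2 ≅ Z^10, C_3 ≅ Z^5.

∂_1: C_1 → C_0 maps an edge to its endpoints' difference, ∂[p,q] = q − p. For instance
  ∂DE = E − D.
As a 5×10 matrix over Z this has rank 4, with invariant factors (1,1,1,1).

The boundary map ∂_2: C_2 → C_1 sends each 2-simplex [p,q,r] to [q,r] − [p,r] + [p,q]. For instance
  ∂BDE = DE − BE + BD,
  ∂DEF = EF − DF + DE.
As a 10×10 matrix over Z this has rank 6, with invariant factors (1,1,1,1,1,1).

∂_3: C_3 → C_2 sends each 3-simplex σ to the alternating sum Σ_i (−1)^i (σ with its i-th vertex removed). For instance
  ∂ABDE = BDE − ADE + ABE − ABD,
  ∂ABEF = BEF − AEF + ABF − ABE.
The resulting 10×5 matrix has rank 4, and its Smith normal form has invariant factors (1,1,1,1).

From H_k ≅ ker(∂_k) / im(∂_{k+1}) we obtain:

  H_0: rank C_0 − rank ∂_1 = 5 − 4 = 1, and the invariant factors of ∂_1 are all 1, so H_0 ≅ Z.
  H_1: rank ker ∂_1 − rank ∂_2 = (10 − 4) − 6 = 0, and the invariant factors of ∂_2 are all 1, so H_1 ≅ 0.
  H_2: rank ker ∂_2 − rank ∂_3 = (10 − 6) − 4 = 0, and the invariant factors of ∂_3 are all 1, so H_2 ≅ 0.
  H_3: rank ker ∂_3 − rank ∂_4 = (5 − 4) − 0 = 1, and there is no ∂_4, so H_3 ≅ Z.

As a check, the Euler characteristic is 5 − 10 + 10 − 5 = 0, which agrees with 1 − 0 + 0 − 1 = 0.
(K is a triangulation of the 3-sphere S^3.)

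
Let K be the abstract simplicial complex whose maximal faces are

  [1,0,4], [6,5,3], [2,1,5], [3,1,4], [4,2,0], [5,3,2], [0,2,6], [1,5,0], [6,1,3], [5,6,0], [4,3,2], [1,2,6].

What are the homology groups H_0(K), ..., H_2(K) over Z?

We work with the vertex ordering 0 < 1 < 2 < 3 < 4 < 5 < 6. The simplices of K, each written with vertices in increasing order, are:

  0-simplices (7): [0], [1], [2], [3], [4], [5], [6]
  1-simplices (18): [0,1], [0,2], [0,4], [0,5], [0,6], [1,2], [1,3], [1,4], [1,5], [1,6], [2,3], [2,4], [2,5], [2,6], [3,4], [3,5], [3,6], [5,6]
  2-simplices (12): [0,1,4], [0,1,5], [0,2,4], [0,2,6], [0,5,6], [1,2,5], [1,2,6], [1,3,4], [1,3,6], [2,3,4], [2,3,5], [3,5,6]

giving chain groups C_0 ≅ Z^7, C_1 ≅ Z^18, C_2 ≅ Z^12.

∂_1: C_1 → C_0 sends each edge [p,q] (with p < q) to q − p. For instance
  ∂[1,6] = [6] − [1].
This gives a 7×18 integer matrix of rank 6; reducing to Smith normal form yields diagonal entries (1,1,1,1,1,1).

∂_2: C_2 → C_1 sends each 2-simplex [p,q,r] to [q,r] − [p,r] + [p,q]. For instance
  ∂[0,5,6] = [5,6] − [0,6] + [0,5],
  ∂[1,2,5] = [2,5] − [1,5] + [1,2].
The resulting 18×12 matrix has rank 12, and its Smith normal form has invariant factors (1,1,1,1,1,1,1,1,1,1,1,2).

Computing H_k = (kernel of ∂_k) / (image of ∂_{k+1}):

  H_0: rank C_0 − rank ∂_1 = 7 − 6 = 1, and the invariant factors of ∂_1 are all 1, so H_0 ≅ Z.
  H_1: rank ker ∂_1 − rank ∂_2 = (18 − 6) − 12 = 0, and ∂_2 has invariant factor 2 > 1, so H_1 ≅ Z_2.
  H_2: rank ker ∂_2 − rank ∂_3 = (12 − 12) − 0 = 0, and there is no ∂_3, so H_2 ≅ 0.

(K is a triangulation of the real projective plane RP^2.)

H_0 = Z,  H_1 = Z_2,  H_2 = 0.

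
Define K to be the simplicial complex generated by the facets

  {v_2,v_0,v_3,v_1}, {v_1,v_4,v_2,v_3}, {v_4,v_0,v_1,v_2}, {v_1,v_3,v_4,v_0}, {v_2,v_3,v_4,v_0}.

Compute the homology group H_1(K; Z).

We work with the vertex ordering v_0 < v_1 < v_2 < v_3 < v_4. The simplices of K, each written with vertices in increasing order, are:

  0-simplices (5): [v_0], [v_1], [v_2], [v_3], [v_4]
  1-simplices (10): [v_0,v_1], [v_0,v_2], [v_0,v_3], [v_0,v_4], [v_1,v_2], [v_1,v_3], [v_1,v_4], [v_2,v_3], [v_2,v_4], [v_3,v_4]
  2-simplices (10): [v_0,v_1,v_2], [v_0,v_1,v_3], [v_0,v_1,v_4], [v_0,v_2,v_3], [v_0,v_2,v_4], [v_0,v_3,v_4], [v_1,v_2,v_3], [v_1,v_2,v_4], [v_1,v_3,v_4], [v_2,v_3,v_4]
  3-simplices (5): [v_0,v_1,v_2,v_3], [v_0,v_1,v_2,v_4], [v_0,v_1,v_3,v_4], [v_0,v_2,v_3,v_4], [v_1,v_2,v_3,v_4]

Hence C_0 ≅ Z^5, C_1 ≅ Z^10, C_2 ≅ Z^10, C_3 ≅ Z^5.

∂_1: C_1 → C_0 is given by ∂[p,q] = [q] − [p].
The resulting 5×10 matrix has rank 4, and its Smith normal form has invariant factors (1,1,1,1).

Boundary ∂_2: C_2 → C_1 acts by ∂[p,q,r] = [q,r] − [p,r] + [p,q]. For instance
  ∂[v_0,v_1,v_3] = [v_1,v_3] − [v_0,v_3] + [v_0,v_1],
  ∂[v_0,v_1,v_2] = [v_1,v_2] − [v_0,v_2] + [v_0,v_1].
The 10×10 boundary matrix has rank 6 and Smith normal form diag(1,1,1,1,1,1).

∂_3: C_3 → C_2 sends each 3-simplex σ to the alternating sum Σ_i (−1)^i (σ with its i-th vertex removed). For instance
  ∂[v_0,v_2,v_3,v_4] = [v_2,v_3,v_4] − [v_0,v_3,v_4] + [v_0,v_2,v_4] − [v_0,v_2,v_3],
  ∂[v_0,v_1,v_3,v_4] = [v_1,v_3,v_4] − [v_0,v_3,v_4] + [v_0,v_1,v_4] − [v_0,v_1,v_3].
The resulting 10×5 matrix has rank 4, and its Smith normal form has invariant factors (1,1,1,1).

Computing H_k = (kernel of ∂_k) / (image of ∂_{k+1}):

  H_1: rank ker ∂_1 − rank ∂_2 = (10 − 4) − 6 = 0, and the invariant factors of ∂_2 are all 1, so H_1 = 0.

H_1 = 0.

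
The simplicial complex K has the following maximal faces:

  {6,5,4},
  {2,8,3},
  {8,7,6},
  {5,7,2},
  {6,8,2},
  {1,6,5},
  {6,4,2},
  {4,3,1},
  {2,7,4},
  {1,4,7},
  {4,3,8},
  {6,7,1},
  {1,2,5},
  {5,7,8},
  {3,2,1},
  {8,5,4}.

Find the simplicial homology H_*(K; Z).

H_0 ≅ Z,  H_1 ≅ Z^2,  H_2 ≅ Z.

Fix the vertex order 1 < 2 < 3 < 4 < 5 < 6 < 7 < 8 and write every simplex with vertices in increasing order. Then dim K = 2 and the simplices of K are:

  0-simplices (8): [1], [2], [3], [4], [5], [6], [7], [8]
  1-simplices (24): (24 of them)
  2-simplices (16): [1,2,3], [1,2,5], [1,3,4], [1,4,7], [1,5,6], [1,6,7], [2,3,8], [2,4,6], [2,4,7], [2,5,7], [2,6,8], [3,4,8], [4,5,6], [4,5,8], [5,7,8], [6,7,8]

giving chain groups C_0 ≅ Z^8, C_1 ≅ Z^24, C_2 ≅ Z^16.

∂_1: C_1 → C_0 maps an edge to its endpoints' difference, ∂[p,q] = q − p. For instance
  ∂[2,4] = [4] − [2].
This gives a 8×24 integer matrix of rank 7; reducing to Smith normal form yields diagonal entries (1,1,1,1,1,1,1).

Boundary ∂_2: C_2 → C_1 sends each 2-simplex [p,q,r] to [q,r] − [p,r] + [p,q]. For instance
  ∂[5,7,8] = [7,8] − [5,8] + [5,7],
  ∂[2,6,8] = [6,8] − [2,8] + [2,6].
The 24×16 boundary matrix has rank 15 and Smith normal form diag(1,1,1,1,1,1,1,1,1,1,1,1,1,1,1).

From H_k ≅ ker(∂_k) / im(∂_{k+1}) we obtain:

  H_0: rank C_0 − rank ∂_1 = 8 − 7 = 1, and the invariant factors of ∂_1 are all 1, so H_0 = Z.
  H_1: rank ker ∂_1 − rank ∂_2 = (24 − 7) − 15 = 2, and the invariant factors of ∂_2 are all 1, so H_1 = Z^2.
  H_2: rank ker ∂_2 − rank ∂_3 = (16 − 15) − 0 = 1, and there is no ∂_3, so H_2 = Z.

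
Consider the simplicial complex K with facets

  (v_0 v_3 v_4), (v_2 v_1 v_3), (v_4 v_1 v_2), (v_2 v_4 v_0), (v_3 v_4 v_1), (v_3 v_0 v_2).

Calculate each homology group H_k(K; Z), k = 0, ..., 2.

Fix the vertex order v_0 < v_1 < v_2 < v_3 < v_4 and write every simplex with vertices in increasing order. Then dim K = 2 and the simplices of K are:

  0-simplices (5): [v_0], [v_1], [v_2], [v_3], [v_4]
  1-simplices (9): [v_0,v_2], [v_0,v_3], [v_0,v_4], [v_1,v_2], [v_1,v_3], [v_1,v_4], [v_2,v_3], [v_2,v_4], [v_3,v_4]
  2-simplices (6): [v_0,v_2,v_3], [v_0,v_2,v_4], [v_0,v_3,v_4], [v_1,v_2,v_3], [v_1,v_2,v_4], [v_1,v_3,v_4]

Hence C_0 ≅ Z^5, C_1 ≅ Z^9, C_2 ≅ Z^6.

The boundary map ∂_1: C_1 → C_0 is given by ∂[p,q] = [q] − [p]. For instance
  ∂[v_0,v_2] = [v_2] − [v_0].
This gives a 5×9 integer matrix of rank 4; reducing to Smith normal form yields diagonal entries (1,1,1,1).

Boundary ∂_2: C_2 → C_1 acts by ∂[p,q,r] = [q,r] − [p,r] + [p,q]. For instance
  ∂[v_1,v_3,v_4] = [v_3,v_4] − [v_1,v_4] + [v_1,v_3],
  ∂[v_0,v_2,v_4] = [v_2,v_4] − [v_0,v_4] + [v_0,v_2].
This gives a 9×6 integer matrix of rank 5; reducing to Smith normal form yields diagonal entries (1,1,1,1,1).

Now H_k = ker ∂_k / im ∂_{k+1}, so:

  H_0: rank C_0 − rank ∂_1 = 5 − 4 = 1, and the invariant factors of ∂_1 are all 1, so H_0 = Z.
  H_1: rank ker ∂_1 − rank ∂_2 = (9 − 4) − 5 = 0, and the invariant factors of ∂_2 are all 1, so H_1 = 0.
  H_2: rank ker ∂_2 − rank ∂_3 = (6 − 5) − 0 = 1, and there is no ∂_3, so H_2 = Z.

H_0 ≅ Z,  H_1 = 0,  H_2 ≅ Z.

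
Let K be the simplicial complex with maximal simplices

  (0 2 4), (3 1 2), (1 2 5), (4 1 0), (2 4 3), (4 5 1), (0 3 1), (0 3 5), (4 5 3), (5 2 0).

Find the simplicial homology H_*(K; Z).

K has 6 vertices, 15 edges, 10 triangles.
rank ∂_0 = 0, rank ∂_1 = 5 ⇒ b_0 = 6 − 0 − 5 = 1; all invariant factors of ∂_1 are 1 so no torsion. So H_0 = Z.
rank ∂_1 = 5, rank ∂_2 = 10 ⇒ b_1 = 15 − 5 − 10 = 0; ∂_2 has invariant factor(s) [2] giving torsion. So H_1 = Z/2.
rank ∂_2 = 10, rank ∂_3 = 0 ⇒ b_2 = 10 − 10 − 0 = 0. So H_2 = 0.

H_0 = Z,  H_1 = Z/2,  H_2 = 0.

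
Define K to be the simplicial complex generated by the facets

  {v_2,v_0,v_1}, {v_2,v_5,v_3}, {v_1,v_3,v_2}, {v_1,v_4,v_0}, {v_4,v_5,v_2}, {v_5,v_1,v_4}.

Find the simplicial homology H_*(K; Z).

H_0 = Z,  H_1 = Z,  H_2 = 0.

Order the vertices as v_0 < v_1 < v_2 < v_3 < v_4 < v_5. Listing each simplex with vertices in this order, K has dimension 2 with simplices:

  0-simplices (6): [v_0], [v_1], [v_2], [v_3], [v_4], [v_5]
  1-simplices (12): [v_0,v_1], [v_0,v_2], [v_0,v_4], [v_1,v_2], [v_1,v_3], [v_1,v_4], [v_1,v_5], [v_2,v_3], [v_2,v_4], [v_2,v_5], [v_3,v_5], [v_4,v_5]
  2-simplices (6): [v_0,v_1,v_2], [v_0,v_1,v_4], [v_1,v_2,v_3], [v_1,v_4,v_5], [v_2,v_3,v_5], [v_2,v_4,v_5]

giving chain groups C_0 ≅ Z^6, C_1 ≅ Z^12, C_2 ≅ Z^6.

∂_1: C_1 → C_0 maps an edge to its endpoints' difference, ∂[p,q] = q − p.
The 6×12 boundary matrix has rank 5 and Smith normal form diag(1,1,1,1,1).

The boundary map ∂_2: C_2 → C_1 maps a triangle to the signed sum of its edges. For instance
  ∂[v_1,v_4,v_5] = [v_4,v_5] − [v_1,v_5] + [v_1,v_4],
  ∂[v_0,v_1,v_2] = [v_1,v_2] − [v_0,v_2] + [v_0,v_1].
The resulting 12×6 matrix has rank 6, and its Smith normal form has invariant factors (1,1,1,1,1,1).

Computing H_k = (kernel of ∂_k) / (image of ∂_{k+1}):

  H_0: rank C_0 − rank ∂_1 = 6 − 5 = 1, and the invariant factors of ∂_1 are all 1, so H_0 ≅ Z.
  H_1: rank ker ∂_1 − rank ∂_2 = (12 − 5) − 6 = 1, and the invariant factors of ∂_2 are all 1, so H_1 ≅ Z.
  H_2: rank ker ∂_2 − rank ∂_3 = (6 − 6) − 0 = 0, and there is no ∂_3, so H_2 ≅ 0.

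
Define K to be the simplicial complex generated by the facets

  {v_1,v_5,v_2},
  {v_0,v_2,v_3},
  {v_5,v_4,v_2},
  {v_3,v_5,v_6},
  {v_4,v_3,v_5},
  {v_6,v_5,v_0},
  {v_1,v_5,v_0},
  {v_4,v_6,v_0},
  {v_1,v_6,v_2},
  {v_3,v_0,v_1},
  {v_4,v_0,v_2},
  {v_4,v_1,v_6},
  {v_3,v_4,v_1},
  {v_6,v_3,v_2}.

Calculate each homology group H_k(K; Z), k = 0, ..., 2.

H_0 ≅ Z,  H_1 ≅ Z^2,  H_2 ≅ Z.

We work with the vertex ordering v_0 < v_1 < v_2 < v_3 < v_4 < v_5 < v_6. The simplices of K, each written with vertices in increasing order, are:

  0-simplices (7): [v_0], [v_1], [v_2], [v_3], [v_4], [v_5], [v_6]
  1-simplices (21): (21 of them)
  2-simplices (14): (14 of them)

giving chain groups C_0 ≅ Z^7, C_1 ≅ Z^21, C_2 ≅ Z^14.

Boundary ∂_1: C_1 → C_0 sends each edge [p,q] (with p < q) to q − p. For instance
  ∂[v_0,v_5] = [v_5] − [v_0].
The 7×21 boundary matrix has rank 6 and Smith normal form diag(1,1,1,1,1,1).

∂_2: C_2 → C_1 sends each 2-simplex [p,q,r] to [q,r] − [p,r] + [p,q]. For instance
  ∂[v_2,v_3,v_6] = [v_3,v_6] − [v_2,v_6] + [v_2,v_3],
  ∂[v_3,v_4,v_5] = [v_4,v_5] − [v_3,v_5] + [v_3,v_4].
The 21×14 boundary matrix has rank 13 and Smith normal form diag(1,1,1,1,1,1,1,1,1,1,1,1,1).

Now H_k = ker ∂_k / im ∂_{k+1}, so:

  H_0: rank C_0 − rank ∂_1 = 7 − 6 = 1, and the invariant factors of ∂_1 are all 1, so H_0 ≅ Z.
  H_1: rank ker ∂_1 − rank ∂_2 = (21 − 6) − 13 = 2, and the invariant factors of ∂_2 are all 1, so H_1 ≅ Z^2.
  H_2: rank ker ∂_2 − rank ∂_3 = (14 − 13) − 0 = 1, and there is no ∂_3, so H_2 ≅ Z.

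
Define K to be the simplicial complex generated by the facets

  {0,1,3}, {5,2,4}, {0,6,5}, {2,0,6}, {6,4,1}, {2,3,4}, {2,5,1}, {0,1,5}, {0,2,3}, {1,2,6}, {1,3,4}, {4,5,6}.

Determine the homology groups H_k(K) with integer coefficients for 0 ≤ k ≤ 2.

Take the total order 0 < 1 < 2 < 3 < 4 < 5 < 6 on the vertex set. Then K (dimension 2) consists of the simplices:

  0-simplices (7): [0], [1], [2], [3], [4], [5], [6]
  1-simplices (18): [0,1], [0,2], [0,3], [0,5], [0,6], [1,2], [1,3], [1,4], [1,5], [1,6], [2,3], [2,4], [2,5], [2,6], [3,4], [4,5], [4,6], [5,6]
  2-simplices (12): [0,1,3], [0,1,5], [0,2,3], [0,2,6], [0,5,6], [1,2,5], [1,2,6], [1,3,4], [1,4,6], [2,3,4], [2,4,5], [4,5,6]

so the chain groups are C_0 ≅ Z^7, C_1 ≅ Z^18, C_2 ≅ Z^12.

∂_1: C_1 → C_0 sends each edge [p,q] (with p < q) to q − p.
As a 7×18 matrix over Z this has rank 6, with invariant factors (1,1,1,1,1,1).

The boundary map ∂_2: C_2 → C_1 sends each 2-simplex [p,q,r] to [q,r] − [p,r] + [p,q]. For instance
  ∂[0,2,6] = [2,6] − [0,6] + [0,2],
  ∂[2,4,5] = [4,5] − [2,5] + [2,4].
As a 18×12 matrix over Z this has rank 12, with invariant factors (1,1,1,1,1,1,1,1,1,1,1,2).

Reading off H_k = ker ∂_k / im ∂_{k+1}:

  H_0: rank C_0 − rank ∂_1 = 7 − 6 = 1, and the invariant factors of ∂_1 are all 1, so H_0 ≅ Z.
  H_1: rank ker ∂_1 − rank ∂_2 = (18 − 6) − 12 = 0, and ∂_2 has invariant factor 2 > 1, so H_1 ≅ Z/2.
  H_2: rank ker ∂_2 − rank ∂_3 = (12 − 12) − 0 = 0, and there is no ∂_3, so H_2 ≅ 0.

H_0 = Z,  H_1 = Z/2,  H_2 = 0.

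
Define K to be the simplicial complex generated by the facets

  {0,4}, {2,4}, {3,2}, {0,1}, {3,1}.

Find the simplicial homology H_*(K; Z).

H_0 ≅ Z,  H_1 ≅ Z.

Take the total order 0 < 1 < 2 < 3 < 4 on the vertex set. Then K (dimension 1) consists of the simplices:

  0-simplices (5): [0], [1], [2], [3], [4]
  1-simplices (5): [0,1], [0,4], [1,3], [2,3], [2,4]

giving chain groups C_0 ≅ Z^5, C_1 ≅ Z^5.

Boundary ∂_1: C_1 → C_0 sends each edge [p,q] (with p < q) to q − p.
The resulting 5×5 matrix has rank 4, and its Smith normal form has invariant factors (1,1,1,1).

Reading off H_k = ker ∂_k / im ∂_{k+1}:

  H_0: rank C_0 − rank ∂_1 = 5 − 4 = 1, and the invariant factors of ∂_1 are all 1, so H_0 = Z.
  H_1: rank ker ∂_1 − rank ∂_2 = (5 − 4) − 0 = 1, and there is no ∂_2, so H_1 = Z.

As a check, the Euler characteristic is 5 − 5 = 0, which agrees with 1 − 1 = 0.
(K is a triangulation of the circle S^1.)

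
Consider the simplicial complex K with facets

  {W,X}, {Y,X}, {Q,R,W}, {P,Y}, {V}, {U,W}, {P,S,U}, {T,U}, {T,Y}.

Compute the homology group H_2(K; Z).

H_2 ≅ 0.

We work with the vertex ordering P < Q < R < S < T < U < V < W < X < Y. The simplices of K, each written with vertices in increasing order, are:

  0-simplices (10): P, Q, R, S, T, U, V, W, X, Y
  1-simplices (12): PS, PU, PY, QR, QW, RW, SU, TU, TY, UW, WX, XY
  2-simplices (2): PSU, QRW

giving chain groups C_0 ≅ Z^10, C_1 ≅ Z^12, C_2 ≅ Z^2.

∂_1: C_1 → C_0 is given by ∂[p,q] = [q] − [p].
The resulting 10×12 matrix has rank 8, and its Smith normal form has invariant factors (1,1,1,1,1,1,1,1).

Boundary ∂_2: C_2 → C_1 sends each 2-simplex [p,q,r] to [q,r] − [p,r] + [p,q]. For instance
  ∂PSU = SU − PU + PS,
  ∂QRW = RW − QW + QR.
This gives a 12×2 integer matrix of rank 2; reducing to Smith normal form yields diagonal entries (1,1).

From H_k ≅ ker(∂_k) / im(∂_{k+1}) we obtain:

  H_2: rank ker ∂_2 − rank ∂_3 = (2 − 2) − 0 = 0, and there is no ∂_3, so H_2 = 0.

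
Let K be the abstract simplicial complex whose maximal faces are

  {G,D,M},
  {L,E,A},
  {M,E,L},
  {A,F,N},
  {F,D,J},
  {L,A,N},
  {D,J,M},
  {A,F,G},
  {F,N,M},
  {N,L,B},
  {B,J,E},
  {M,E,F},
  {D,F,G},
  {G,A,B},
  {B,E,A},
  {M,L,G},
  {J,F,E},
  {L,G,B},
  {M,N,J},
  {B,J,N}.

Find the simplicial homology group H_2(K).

H_2 = 0.

We work with the vertex ordering A < B < D < E < F < G < J < L < M < N. The simplices of K, each written with vertices in increasing order, are:

  0-simplices (10): A, B, D, E, F, G, J, L, M, N
  1-simplices (30): AB, AE, AF, AG, AL, AN, BE, BG, BJ, BL, BN, DF, DG, DJ, DM, EF, EJ, EL, EM, FG, FJ, FM, FN, GL, GM, JM, JN, LM, LN, MN
  2-simplices (20): ABE, ABG, AEL, AFG, AFN, ALN, BEJ, BGL, BJN, BLN, DFG, DFJ, DGM, DJM, EFJ, EFM, ELM, FMN, GLM, JMN

giving chain groups C_0 ≅ Z^10, C_1 ≅ Z^30, C_2 ≅ Z^20.

Boundary ∂_1: C_1 → C_0 is given by ∂[p,q] = [q] − [p]. For instance
  ∂LM = M − L.
As a 10×30 matrix over Z this has rank 9, with invariant factors (1,1,1,1,1,1,1,1,1).

∂_2: C_2 → C_1 maps a triangle to the signed sum of its edges. For instance
  ∂AEL = EL − AL + AE,
  ∂BLN = LN − BN + BL.
The resulting 30×20 matrix has rank 20, and its Smith normal form has invariant factors (1,1,1,1,1,1,1,1,1,1,1,1,1,1,1,1,1,1,1,2).

Reading off H_k = ker ∂_k / im ∂_{k+1}:

  H_2: rank ker ∂_2 − rank ∂_3 = (20 − 20) − 0 = 0, and there is no ∂_3, so H_2 ≅ 0.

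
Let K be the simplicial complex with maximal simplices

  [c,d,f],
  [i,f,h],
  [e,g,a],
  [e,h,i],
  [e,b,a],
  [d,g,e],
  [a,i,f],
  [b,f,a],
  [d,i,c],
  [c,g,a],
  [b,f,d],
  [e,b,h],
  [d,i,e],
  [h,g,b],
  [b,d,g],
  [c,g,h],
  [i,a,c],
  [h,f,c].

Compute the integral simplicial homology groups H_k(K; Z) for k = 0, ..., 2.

Order the vertices as a < b < c < d < e < f < g < h < i. Listing each simplex with vertices in this order, K has dimension 2 with simplices:

  0-simplices (9): a, b, c, d, e, f, g, h, i
  1-simplices (27): ab, ac, ae, af, ag, ai, bd, be, bf, bg, bh, cd, cf, cg, ch, ci, de, df, dg, di, eg, eh, ei, fh, fi, gh, hi
  2-simplices (18): abe, abf, acg, aci, aeg, afi, bdf, bdg, beh, bgh, cdf, cdi, cfh, cgh, deg, dei, ehi, fhi

giving chain groups C_0 ≅ Z^9, C_1 ≅ Z^27, C_2 ≅ Z^18.

∂_1: C_1 → C_0 sends each edge [p,q] (with p < q) to q − p.
This gives a 9×27 integer matrix of rank 8; reducing to Smith normal form yields diagonal entries (1,1,1,1,1,1,1,1).

Boundary ∂_2: C_2 → C_1 sends each 2-simplex [p,q,r] to [q,r] − [p,r] + [p,q]. For instance
  ∂dei = ei − di + de,
  ∂deg = eg − dg + de.
The resulting 27×18 matrix has rank 18, and its Smith normal form has invariant factors (1,1,1,1,1,1,1,1,1,1,1,1,1,1,1,1,1,2).

Computing H_k = (kernel of ∂_k) / (image of ∂_{k+1}):

  H_0: rank C_0 − rank ∂_1 = 9 − 8 = 1, and the invariant factors of ∂_1 are all 1, so H_0 ≅ Z.
  H_1: rank ker ∂_1 − rank ∂_2 = (27 − 8) − 18 = 1, and ∂_2 has invariant factor 2 > 1, so H_1 ≅ Z ⊕ Z/2Z.
  H_2: rank ker ∂_2 − rank ∂_3 = (18 − 18) − 0 = 0, and there is no ∂_3, so H_2 ≅ 0.

As a check, the Euler characteristic is 9 − 27 + 18 = 0, which agrees with 1 − 1 + 0 = 0.

H_0 = Z,  H_1 = Z ⊕ Z/2Z,  H_2 = 0.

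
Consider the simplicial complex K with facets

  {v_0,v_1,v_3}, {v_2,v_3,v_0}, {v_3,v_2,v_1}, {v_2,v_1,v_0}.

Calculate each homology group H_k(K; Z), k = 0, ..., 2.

K has 4 vertices, 6 edges, 4 triangles.
rank ∂_0 = 0, rank ∂_1 = 3 ⇒ b_0 = 4 − 0 − 3 = 1; all invariant factors of ∂_1 are 1 so no torsion. So H_0 = Z.
rank ∂_1 = 3, rank ∂_2 = 3 ⇒ b_1 = 6 − 3 − 3 = 0; all invariant factors of ∂_2 are 1 so no torsion. So H_1 = 0.
rank ∂_2 = 3, rank ∂_3 = 0 ⇒ b_2 = 4 − 3 − 0 = 1. So H_2 = Z.

H_0 = Z,  H_1 = 0,  H_2 = Z.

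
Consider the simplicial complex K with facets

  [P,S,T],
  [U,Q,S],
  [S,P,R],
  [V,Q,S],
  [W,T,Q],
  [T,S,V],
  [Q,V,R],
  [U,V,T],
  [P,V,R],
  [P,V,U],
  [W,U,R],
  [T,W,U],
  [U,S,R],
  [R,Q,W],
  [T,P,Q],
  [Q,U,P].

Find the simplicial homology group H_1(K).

H_1 ≅ Z^2.

K has 8 vertices, 24 edges, 16 triangles.
rank ∂_1 = 7, rank ∂_2 = 15 ⇒ b_1 = 24 − 7 − 15 = 2; all invariant factors of ∂_2 are 1 so no torsion. So H_1 = Z^2.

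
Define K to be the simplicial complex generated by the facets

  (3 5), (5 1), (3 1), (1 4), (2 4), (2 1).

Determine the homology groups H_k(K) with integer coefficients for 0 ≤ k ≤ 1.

H_0 ≅ Z,  H_1 ≅ Z^2.

Fix the vertex order 1 < 2 < 3 < 4 < 5 and write every simplex with vertices in increasing order. Then dim K = 1 and the simplices of K are:

  0-simplices (5): [1], [2], [3], [4], [5]
  1-simplices (6): [1,2], [1,3], [1,4], [1,5], [2,4], [3,5]

Hence C_0 ≅ Z^5, C_1 ≅ Z^6.

Boundary ∂_1: C_1 → C_0 maps an edge to its endpoints' difference, ∂[p,q] = q − p. For instance
  ∂[1,4] = [4] − [1].
The 5×6 boundary matrix has rank 4 and Smith normal form diag(1,1,1,1).

Now H_k = ker ∂_k / im ∂_{k+1}, so:

  H_0: rank C_0 − rank ∂_1 = 5 − 4 = 1, and the invariant factors of ∂_1 are all 1, so H_0 = Z.
  H_1: rank ker ∂_1 − rank ∂_2 = (6 − 4) − 0 = 2, and there is no ∂_2, so H_1 = Z^2.

(K is a triangulation of a wedge of 2 circles.)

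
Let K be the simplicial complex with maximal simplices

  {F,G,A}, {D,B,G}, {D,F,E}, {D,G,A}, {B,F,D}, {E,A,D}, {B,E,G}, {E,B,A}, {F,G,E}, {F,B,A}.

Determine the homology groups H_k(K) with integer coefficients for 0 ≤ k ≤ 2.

H_0 = Z,  H_1 = Z/2,  H_2 = 0.

Take the total order A < B < D < E < F < G on the vertex set. Then K (dimension 2) consists of the simplices:

  0-simplices (6): A, B, D, E, F, G
  1-simplices (15): AB, AD, AE, AF, AG, BD, BE, BF, BG, DE, DF, DG, EF, EG, FG
  2-simplices (10): ABE, ABF, ADE, ADG, AFG, BDF, BDG, BEG, DEF, EFG

Hence C_0 ≅ Z^6, C_1 ≅ Z^15, C_2 ≅ Z^10.

∂_1: C_1 → C_0 is given by ∂[p,q] = [q] − [p].
The resulting 6×15 matrix has rank 5, and its Smith normal form has invariant factors (1,1,1,1,1).

∂_2: C_2 → C_1 sends each 2-simplex [p,q,r] to [q,r] − [p,r] + [p,q]. For instance
  ∂DEF = EF − DF + DE,
  ∂EFG = FG − EG + EF.
As a 15×10 matrix over Z this has rank 10, with invariant factors (1,1,1,1,1,1,1,1,1,2).

Reading off H_k = ker ∂_k / im ∂_{k+1}:

  H_0: rank C_0 − rank ∂_1 = 6 − 5 = 1, and the invariant factors of ∂_1 are all 1, so H_0 ≅ Z.
  H_1: rank ker ∂_1 − rank ∂_2 = (15 − 5) − 10 = 0, and ∂_2 has invariant factor 2 > 1, so H_1 ≅ Z/2.
  H_2: rank ker ∂_2 − rank ∂_3 = (10 − 10) − 0 = 0, and there is no ∂_3, so H_2 ≅ 0.

(K is a triangulation of the real projective plane RP^2.)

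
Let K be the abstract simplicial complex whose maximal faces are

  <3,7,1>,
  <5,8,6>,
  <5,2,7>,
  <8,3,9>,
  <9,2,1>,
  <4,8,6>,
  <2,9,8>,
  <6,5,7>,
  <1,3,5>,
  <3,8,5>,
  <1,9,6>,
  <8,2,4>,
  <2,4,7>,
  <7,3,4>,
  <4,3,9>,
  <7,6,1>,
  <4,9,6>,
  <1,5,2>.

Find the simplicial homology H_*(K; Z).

H_0 = Z,  H_1 = Z ⊕ Z_2,  H_2 = 0.

Order the vertices as 1 < 2 < 3 < 4 < 5 < 6 < 7 < 8 < 9. Listing each simplex with vertices in this order, K has dimension 2 with simplices:

  0-simplices (9): [1], [2], [3], [4], [5], [6], [7], [8], [9]
  1-simplices (27): (27 of them)
  2-simplices (18): [1,2,5], [1,2,9], [1,3,5], [1,3,7], [1,6,7], [1,6,9], [2,4,7], [2,4,8], [2,5,7], [2,8,9], [3,4,7], [3,4,9], [3,5,8], [3,8,9], [4,6,8], [4,6,9], [5,6,7], [5,6,8]

giving chain groups C_0 ≅ Z^9, C_1 ≅ Z^27, C_2 ≅ Z^18.

The boundary map ∂_1: C_1 → C_0 sends each edge [p,q] (with p < q) to q − p.
The 9×27 boundary matrix has rank 8 and Smith normal form diag(1,1,1,1,1,1,1,1).

∂_2: C_2 → C_1 maps a triangle to the signed sum of its edges. For instance
  ∂[3,8,9] = [8,9] − [3,9] + [3,8],
  ∂[3,4,7] = [4,7] − [3,7] + [3,4].
This gives a 27×18 integer matrix of rank 18; reducing to Smith normal form yields diagonal entries (1,1,1,1,1,1,1,1,1,1,1,1,1,1,1,1,1,2).

Now H_k = ker ∂_k / im ∂_{k+1}, so:

  H_0: rank C_0 − rank ∂_1 = 9 − 8 = 1, and the invariant factors of ∂_1 are all 1, so H_0 = Z.
  H_1: rank ker ∂_1 − rank ∂_2 = (27 − 8) − 18 = 1, and ∂_2 has invariant factor 2 > 1, so H_1 = Z ⊕ Z_2.
  H_2: rank ker ∂_2 − rank ∂_3 = (18 − 18) − 0 = 0, and there is no ∂_3, so H_2 = 0.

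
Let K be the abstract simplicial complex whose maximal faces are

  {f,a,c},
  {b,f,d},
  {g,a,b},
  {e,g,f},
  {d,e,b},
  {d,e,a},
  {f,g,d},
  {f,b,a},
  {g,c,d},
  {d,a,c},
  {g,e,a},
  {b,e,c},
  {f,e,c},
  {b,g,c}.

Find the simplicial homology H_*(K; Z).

H_0 ≅ Z,  H_1 ≅ Z^2,  H_2 ≅ Z.

Order the vertices as a < b < c < d < e < f < g. Listing each simplex with vertices in this order, K has dimension 2 with simplices:

  0-simplices (7): a, b, c, d, e, f, g
  1-simplices (21): ab, ac, ad, ae, af, ag, bc, bd, be, bf, bg, cd, ce, cf, cg, de, df, dg, ef, eg, fg
  2-simplices (14): abf, abg, acd, acf, ade, aeg, bce, bcg, bde, bdf, cdg, cef, dfg, efg

Hence C_0 ≅ Z^7, C_1 ≅ Z^21, C_2 ≅ Z^14.

Boundary ∂_1: C_1 → C_0 sends each edge [p,q] (with p < q) to q − p.
The resulting 7×21 matrix has rank 6, and its Smith normal form has invariant factors (1,1,1,1,1,1).

Boundary ∂_2: C_2 → C_1 acts by ∂[p,q,r] = [q,r] − [p,r] + [p,q]. For instance
  ∂bdf = df − bf + bd,
  ∂bce = ce − be + bc.
As a 21×14 matrix over Z this has rank 13, with invariant factors (1,1,1,1,1,1,1,1,1,1,1,1,1).

Now H_k = ker ∂_k / im ∂_{k+1}, so:

  H_0: rank C_0 − rank ∂_1 = 7 − 6 = 1, and the invariant factors of ∂_1 are all 1, so H_0 = Z.
  H_1: rank ker ∂_1 − rank ∂_2 = (21 − 6) − 13 = 2, and the invariant factors of ∂_2 are all 1, so H_1 = Z^2.
  H_2: rank ker ∂_2 − rank ∂_3 = (14 − 13) − 0 = 1, and there is no ∂_3, so H_2 = Z.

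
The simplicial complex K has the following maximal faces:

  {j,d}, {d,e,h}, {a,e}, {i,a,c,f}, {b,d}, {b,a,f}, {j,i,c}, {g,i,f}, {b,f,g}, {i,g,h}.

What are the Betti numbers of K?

Take the total order a < b < c < d < e < f < g < h < i < j on the vertex set. Then K (dimension 3) consists of the simplices:

  0-simplices (10): a, b, c, d, e, f, g, h, i, j
  1-simplices (21): ab, ac, ae, af, ai, bd, bf, bg, cf, ci, cj, de, dh, dj, eh, fg, fi, gh, gi, hi, ij
  2-simplices (10): abf, acf, aci, afi, bfg, cfi, cij, deh, fgi, ghi
  3-simplices (1): acfi

so the chain groups are C_0 ≅ Z^10, C_1 ≅ Z^21, C_2 ≅ Z^10, C_3 ≅ Z^1.

The boundary map ∂_1: C_1 → C_0 is given by ∂[p,q] = [q] − [p]. For instance
  ∂ac = c − a.
The 10×21 boundary matrix has rank 9 and Smith normal form diag(1,1,1,1,1,1,1,1,1).

The boundary map ∂_2: C_2 → C_1 maps a triangle to the signed sum of its edges. For instance
  ∂fgi = gi − fi + fg,
  ∂deh = eh − dh + de.
As a 21×10 matrix over Z this has rank 9, with invariant factors (1,1,1,1,1,1,1,1,1).

∂_3: C_3 → C_2 sends each 3-simplex σ to the alternating sum Σ_i (−1)^i (σ with its i-th vertex removed). For instance
  ∂acfi = cfi − afi + aci − acf.
The 10×1 boundary matrix has rank 1 and Smith normal form diag(1).

Computing H_k = (kernel of ∂_k) / (image of ∂_{k+1}):

  H_0: rank C_0 − rank ∂_1 = 10 − 9 = 1, and the invariant factors of ∂_1 are all 1, so H_0 = Z.
  H_1: rank ker ∂_1 − rank ∂_2 = (21 − 9) − 9 = 3, and the invariant factors of ∂_2 are all 1, so H_1 = Z^3.
  H_2: rank ker ∂_2 − rank ∂_3 = (10 − 9) − 1 = 0, and the invariant factors of ∂_3 are all 1, so H_2 = 0.
  H_3: rank ker ∂_3 − rank ∂_4 = (1 − 1) − 0 = 0, and there is no ∂_4, so H_3 = 0.

As a check, the Euler characteristic is 10 − 21 + 10 − 1 = -2, which agrees with 1 − 3 + 0 − 0 = -2.

Hence the Betti numbers are b_0 = 1, b_1 = 3, b_2 = 0, b_3 = 0.

b_0 = 1, b_1 = 3, b_2 = 0, b_3 = 0.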